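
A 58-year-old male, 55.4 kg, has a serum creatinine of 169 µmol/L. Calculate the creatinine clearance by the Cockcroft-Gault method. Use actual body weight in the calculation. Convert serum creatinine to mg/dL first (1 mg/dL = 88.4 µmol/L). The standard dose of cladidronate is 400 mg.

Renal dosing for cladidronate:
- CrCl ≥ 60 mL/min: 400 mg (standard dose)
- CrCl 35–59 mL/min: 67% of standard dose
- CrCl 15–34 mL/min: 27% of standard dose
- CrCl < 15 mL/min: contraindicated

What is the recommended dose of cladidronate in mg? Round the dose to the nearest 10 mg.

110 mg

SCr = 169 / 88.4 = 1.912 mg/dL
CrCl = (140 − 58) × 55.4 / (72 × 1.912) = 4542.8 / 137.66 ≈ 33.0 mL/min
CrCl ≈ 33 mL/min → bracket 15–34 mL/min.
27% of 400 mg = 108 mg → 110 mg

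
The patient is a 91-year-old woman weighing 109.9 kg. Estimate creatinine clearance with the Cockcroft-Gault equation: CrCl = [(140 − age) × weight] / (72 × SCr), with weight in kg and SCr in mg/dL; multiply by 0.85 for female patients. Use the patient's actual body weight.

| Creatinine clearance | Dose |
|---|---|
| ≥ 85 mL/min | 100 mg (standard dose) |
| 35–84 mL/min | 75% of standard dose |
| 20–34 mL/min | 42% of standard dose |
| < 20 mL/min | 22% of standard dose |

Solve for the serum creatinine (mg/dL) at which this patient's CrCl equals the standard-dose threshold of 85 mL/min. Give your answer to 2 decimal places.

Standard dose requires CrCl ≥ 85 mL/min.
Set (140 − 91) × 109.9 × 0.85 / (72 × SCr) = 85
SCr = (140 − 91) × 109.9 × 0.85 / (72 × 85) = 0.748 mg/dL

0.75 mg/dL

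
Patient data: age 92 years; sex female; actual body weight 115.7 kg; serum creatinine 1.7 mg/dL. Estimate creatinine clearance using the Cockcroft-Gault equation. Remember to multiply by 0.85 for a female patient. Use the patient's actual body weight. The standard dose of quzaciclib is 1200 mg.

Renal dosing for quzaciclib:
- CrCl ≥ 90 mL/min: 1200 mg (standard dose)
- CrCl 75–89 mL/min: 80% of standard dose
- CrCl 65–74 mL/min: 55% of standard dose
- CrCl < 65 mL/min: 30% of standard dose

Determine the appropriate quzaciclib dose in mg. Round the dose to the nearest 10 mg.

CrCl = (140 − 92) × 115.7 / (72 × 1.7) × 0.85 = 5553.6 / 122.40 × 0.85 ≈ 38.6 mL/min
CrCl ≈ 39 mL/min → bracket < 65 mL/min.
30% of 1200 mg = 360 mg

360 mg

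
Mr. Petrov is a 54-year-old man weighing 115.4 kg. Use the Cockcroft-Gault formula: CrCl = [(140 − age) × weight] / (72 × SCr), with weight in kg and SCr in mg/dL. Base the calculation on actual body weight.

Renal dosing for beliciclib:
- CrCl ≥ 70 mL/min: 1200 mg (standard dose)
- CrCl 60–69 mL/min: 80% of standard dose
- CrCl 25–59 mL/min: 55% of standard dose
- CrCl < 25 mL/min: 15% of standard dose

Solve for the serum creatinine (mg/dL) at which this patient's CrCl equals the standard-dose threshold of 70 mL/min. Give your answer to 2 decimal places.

Standard dose requires CrCl ≥ 70 mL/min.
Set (140 − 54) × 115.4 / (72 × SCr) = 70
SCr = (140 − 54) × 115.4 / (72 × 70) = 1.969 mg/dL

1.97 mg/dL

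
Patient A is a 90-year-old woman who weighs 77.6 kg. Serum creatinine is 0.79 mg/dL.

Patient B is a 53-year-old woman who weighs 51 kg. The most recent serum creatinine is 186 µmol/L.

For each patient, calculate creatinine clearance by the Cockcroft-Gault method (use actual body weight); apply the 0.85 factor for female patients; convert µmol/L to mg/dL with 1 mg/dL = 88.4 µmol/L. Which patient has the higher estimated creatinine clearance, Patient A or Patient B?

Patient A: CrCl = (140 − 90) × 77.6 / (72 × 0.79) × 0.85 = 3880.0 / 56.88 × 0.85 ≈ 58.0 mL/min
Patient B: SCr = 186 / 88.4 = 2.104 mg/dL
Patient B: CrCl = (140 − 53) × 51 / (72 × 2.104) × 0.85 = 4437.0 / 151.49 × 0.85 ≈ 24.9 mL/min
58.0 vs 24.9 mL/min → Patient A is higher.

Patient A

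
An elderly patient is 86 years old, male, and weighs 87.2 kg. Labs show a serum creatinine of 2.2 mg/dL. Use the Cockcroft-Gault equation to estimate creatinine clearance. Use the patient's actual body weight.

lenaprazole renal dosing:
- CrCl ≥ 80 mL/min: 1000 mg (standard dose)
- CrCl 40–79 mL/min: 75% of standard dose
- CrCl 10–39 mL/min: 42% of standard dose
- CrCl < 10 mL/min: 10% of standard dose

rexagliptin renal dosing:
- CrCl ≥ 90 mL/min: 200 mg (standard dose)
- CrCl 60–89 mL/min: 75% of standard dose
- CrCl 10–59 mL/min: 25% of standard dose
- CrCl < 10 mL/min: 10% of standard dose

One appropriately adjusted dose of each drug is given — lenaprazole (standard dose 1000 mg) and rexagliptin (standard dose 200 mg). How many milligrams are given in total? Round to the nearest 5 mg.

470 mg

CrCl = (140 − 86) × 87.2 / (72 × 2.2) = 4708.8 / 158.40 ≈ 29.7 mL/min
CrCl ≈ 30 mL/min.
lenaprazole: 10–39 mL/min → 42% of 1000 mg = 420 mg.
rexagliptin: 10–59 mL/min → 25% of 200 mg = 50 mg.
Total = 420 + 50 = 470 mg.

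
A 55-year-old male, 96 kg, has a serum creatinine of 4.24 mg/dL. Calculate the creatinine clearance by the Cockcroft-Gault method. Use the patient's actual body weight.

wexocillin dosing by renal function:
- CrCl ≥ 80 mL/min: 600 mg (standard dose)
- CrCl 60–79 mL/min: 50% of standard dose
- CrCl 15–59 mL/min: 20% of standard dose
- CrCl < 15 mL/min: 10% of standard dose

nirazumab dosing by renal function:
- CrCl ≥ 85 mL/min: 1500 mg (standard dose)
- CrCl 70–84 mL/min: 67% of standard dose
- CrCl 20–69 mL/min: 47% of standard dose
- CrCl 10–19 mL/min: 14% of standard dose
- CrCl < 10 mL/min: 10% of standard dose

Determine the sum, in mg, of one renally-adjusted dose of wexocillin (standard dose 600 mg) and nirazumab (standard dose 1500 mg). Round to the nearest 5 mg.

825 mg

CrCl = (140 − 55) × 96 / (72 × 4.24) = 8160.0 / 305.28 ≈ 26.7 mL/min
CrCl ≈ 27 mL/min.
wexocillin: 15–59 mL/min → 20% of 600 mg = 120 mg.
nirazumab: 20–69 mL/min → 47% of 1500 mg = 705 mg.
Total = 120 + 705 = 825 mg.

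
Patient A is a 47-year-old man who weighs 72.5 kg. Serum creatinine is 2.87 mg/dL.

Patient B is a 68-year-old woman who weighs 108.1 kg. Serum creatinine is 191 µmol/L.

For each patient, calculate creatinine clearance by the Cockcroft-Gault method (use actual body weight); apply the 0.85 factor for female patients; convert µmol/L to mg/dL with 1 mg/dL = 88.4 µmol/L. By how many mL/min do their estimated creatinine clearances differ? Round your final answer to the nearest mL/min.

Patient A: CrCl = (140 − 47) × 72.5 / (72 × 2.87) = 6742.5 / 206.64 ≈ 32.6 mL/min
Patient B: SCr = 191 / 88.4 = 2.161 mg/dL
Patient B: CrCl = (140 − 68) × 108.1 / (72 × 2.161) × 0.85 = 7783.2 / 155.59 × 0.85 ≈ 42.5 mL/min
|32.6 − 42.5| = 9.9 mL/min

10 mL/min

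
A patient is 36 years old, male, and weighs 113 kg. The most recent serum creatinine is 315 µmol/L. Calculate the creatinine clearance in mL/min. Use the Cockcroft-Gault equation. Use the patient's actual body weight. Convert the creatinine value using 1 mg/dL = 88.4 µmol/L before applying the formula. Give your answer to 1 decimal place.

SCr = 315 / 88.4 = 3.563 mg/dL
CrCl = (140 − 36) × 113 / (72 × 3.563) = 11752.0 / 256.54 ≈ 45.8 mL/min

45.8 mL/min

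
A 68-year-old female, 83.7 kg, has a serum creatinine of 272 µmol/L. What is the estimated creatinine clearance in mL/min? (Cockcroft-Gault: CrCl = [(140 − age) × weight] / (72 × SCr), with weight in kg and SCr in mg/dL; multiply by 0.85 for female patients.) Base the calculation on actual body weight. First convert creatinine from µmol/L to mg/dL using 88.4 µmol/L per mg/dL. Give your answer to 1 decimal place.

SCr = 272 / 88.4 = 3.077 mg/dL
CrCl = (140 − 68) × 83.7 / (72 × 3.077) × 0.85 = 6026.4 / 221.54 × 0.85 ≈ 23.1 mL/min

23.1 mL/min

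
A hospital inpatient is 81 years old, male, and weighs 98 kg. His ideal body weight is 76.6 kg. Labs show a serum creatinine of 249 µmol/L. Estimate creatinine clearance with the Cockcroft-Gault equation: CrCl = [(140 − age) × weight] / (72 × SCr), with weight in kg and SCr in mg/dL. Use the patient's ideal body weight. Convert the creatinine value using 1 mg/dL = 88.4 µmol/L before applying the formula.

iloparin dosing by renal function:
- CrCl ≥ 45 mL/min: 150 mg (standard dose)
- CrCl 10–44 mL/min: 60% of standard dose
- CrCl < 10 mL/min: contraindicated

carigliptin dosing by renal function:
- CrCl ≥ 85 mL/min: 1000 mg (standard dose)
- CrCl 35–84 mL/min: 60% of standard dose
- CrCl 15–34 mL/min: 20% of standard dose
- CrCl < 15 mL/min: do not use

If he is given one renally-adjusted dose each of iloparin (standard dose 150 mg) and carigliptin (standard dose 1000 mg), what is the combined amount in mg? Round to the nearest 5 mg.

290 mg

SCr = 249 / 88.4 = 2.817 mg/dL
CrCl = (140 − 81) × 76.6 / (72 × 2.817) = 4519.4 / 202.82 ≈ 22.3 mL/min
CrCl ≈ 22 mL/min.
iloparin: 10–44 mL/min → 60% of 150 mg = 90 mg.
carigliptin: 15–34 mL/min → 20% of 1000 mg = 200 mg.
Total = 90 + 200 = 290 mg.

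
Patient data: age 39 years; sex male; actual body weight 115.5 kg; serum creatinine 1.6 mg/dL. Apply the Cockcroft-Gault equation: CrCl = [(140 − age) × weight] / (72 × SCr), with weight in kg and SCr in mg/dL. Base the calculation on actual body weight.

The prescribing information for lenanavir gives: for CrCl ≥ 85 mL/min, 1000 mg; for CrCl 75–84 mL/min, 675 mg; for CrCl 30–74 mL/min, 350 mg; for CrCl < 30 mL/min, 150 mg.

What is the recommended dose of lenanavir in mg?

CrCl = (140 − 39) × 115.5 / (72 × 1.6) = 11665.5 / 115.20 ≈ 101.3 mL/min
CrCl ≈ 101 mL/min → bracket ≥ 85 mL/min.
Dose for this bracket: 1000 mg.

1000 mg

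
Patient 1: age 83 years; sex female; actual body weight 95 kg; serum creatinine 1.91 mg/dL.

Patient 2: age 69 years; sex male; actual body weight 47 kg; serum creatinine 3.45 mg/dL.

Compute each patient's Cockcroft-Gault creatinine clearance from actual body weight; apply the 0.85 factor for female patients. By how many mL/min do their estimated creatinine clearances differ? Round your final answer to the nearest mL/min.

20 mL/min

Patient 1: CrCl = (140 − 83) × 95 / (72 × 1.91) × 0.85 = 5415.0 / 137.52 × 0.85 ≈ 33.5 mL/min
Patient 2: CrCl = (140 − 69) × 47 / (72 × 3.45) = 3337.0 / 248.40 ≈ 13.4 mL/min
|33.5 − 13.4| = 20.1 mL/min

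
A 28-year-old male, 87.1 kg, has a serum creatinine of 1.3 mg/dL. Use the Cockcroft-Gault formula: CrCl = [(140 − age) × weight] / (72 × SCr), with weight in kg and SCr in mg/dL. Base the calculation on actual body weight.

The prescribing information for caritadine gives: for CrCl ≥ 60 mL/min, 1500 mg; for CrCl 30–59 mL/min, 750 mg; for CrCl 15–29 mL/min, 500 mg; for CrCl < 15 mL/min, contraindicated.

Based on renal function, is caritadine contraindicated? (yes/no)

CrCl = (140 − 28) × 87.1 / (72 × 1.3) = 9755.2 / 93.60 ≈ 104.2 mL/min
CrCl ≈ 104 mL/min, which is ≥ 15 mL/min.

no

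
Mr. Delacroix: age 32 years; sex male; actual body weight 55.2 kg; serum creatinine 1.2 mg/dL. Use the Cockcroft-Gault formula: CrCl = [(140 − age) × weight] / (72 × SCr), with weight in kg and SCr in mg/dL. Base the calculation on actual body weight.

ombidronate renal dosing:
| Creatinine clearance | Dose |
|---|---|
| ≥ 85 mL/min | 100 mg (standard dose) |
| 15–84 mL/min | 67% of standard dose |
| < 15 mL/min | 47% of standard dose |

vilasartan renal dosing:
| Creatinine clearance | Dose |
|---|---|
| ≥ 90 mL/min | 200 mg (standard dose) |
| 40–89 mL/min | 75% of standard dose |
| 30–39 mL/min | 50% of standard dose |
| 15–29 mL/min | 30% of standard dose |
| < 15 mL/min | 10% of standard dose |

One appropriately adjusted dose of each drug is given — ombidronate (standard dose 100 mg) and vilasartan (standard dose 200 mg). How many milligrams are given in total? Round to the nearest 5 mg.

CrCl = (140 − 32) × 55.2 / (72 × 1.2) = 5961.6 / 86.40 ≈ 69.0 mL/min
CrCl ≈ 69 mL/min.
ombidronate: 15–84 mL/min → 67% of 100 mg = 67 mg.
vilasartan: 40–89 mL/min → 75% of 200 mg = 150 mg.
Total = 67 + 150 = 217 mg.

215 mg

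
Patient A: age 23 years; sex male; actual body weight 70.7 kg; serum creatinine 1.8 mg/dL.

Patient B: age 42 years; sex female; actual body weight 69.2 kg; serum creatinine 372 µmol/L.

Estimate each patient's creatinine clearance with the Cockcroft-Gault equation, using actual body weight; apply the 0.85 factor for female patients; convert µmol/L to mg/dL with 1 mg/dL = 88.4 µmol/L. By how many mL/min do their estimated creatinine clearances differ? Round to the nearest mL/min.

45 mL/min

Patient A: CrCl = (140 − 23) × 70.7 / (72 × 1.8) = 8271.9 / 129.60 ≈ 63.8 mL/min
Patient B: SCr = 372 / 88.4 = 4.208 mg/dL
Patient B: CrCl = (140 − 42) × 69.2 / (72 × 4.208) × 0.85 = 6781.6 / 302.98 × 0.85 ≈ 19.0 mL/min
|63.8 − 19.0| = 44.8 mL/min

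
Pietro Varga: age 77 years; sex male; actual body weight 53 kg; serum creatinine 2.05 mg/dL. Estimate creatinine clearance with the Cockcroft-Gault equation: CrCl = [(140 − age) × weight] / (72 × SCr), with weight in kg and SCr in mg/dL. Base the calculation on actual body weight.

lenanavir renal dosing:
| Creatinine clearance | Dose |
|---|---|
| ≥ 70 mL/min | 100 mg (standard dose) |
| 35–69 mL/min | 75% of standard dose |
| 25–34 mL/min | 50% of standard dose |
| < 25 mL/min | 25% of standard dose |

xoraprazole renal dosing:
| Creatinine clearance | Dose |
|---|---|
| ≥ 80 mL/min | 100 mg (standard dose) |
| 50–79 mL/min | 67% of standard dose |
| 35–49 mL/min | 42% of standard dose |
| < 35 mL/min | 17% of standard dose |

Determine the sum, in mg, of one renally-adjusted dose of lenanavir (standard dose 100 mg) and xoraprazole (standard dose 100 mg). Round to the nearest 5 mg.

40 mg

CrCl = (140 − 77) × 53 / (72 × 2.05) = 3339.0 / 147.60 ≈ 22.6 mL/min
CrCl ≈ 23 mL/min.
lenanavir: < 25 mL/min → 25% of 100 mg = 25 mg.
xoraprazole: < 35 mL/min → 17% of 100 mg = 17 mg.
Total = 25 + 17 = 42 mg.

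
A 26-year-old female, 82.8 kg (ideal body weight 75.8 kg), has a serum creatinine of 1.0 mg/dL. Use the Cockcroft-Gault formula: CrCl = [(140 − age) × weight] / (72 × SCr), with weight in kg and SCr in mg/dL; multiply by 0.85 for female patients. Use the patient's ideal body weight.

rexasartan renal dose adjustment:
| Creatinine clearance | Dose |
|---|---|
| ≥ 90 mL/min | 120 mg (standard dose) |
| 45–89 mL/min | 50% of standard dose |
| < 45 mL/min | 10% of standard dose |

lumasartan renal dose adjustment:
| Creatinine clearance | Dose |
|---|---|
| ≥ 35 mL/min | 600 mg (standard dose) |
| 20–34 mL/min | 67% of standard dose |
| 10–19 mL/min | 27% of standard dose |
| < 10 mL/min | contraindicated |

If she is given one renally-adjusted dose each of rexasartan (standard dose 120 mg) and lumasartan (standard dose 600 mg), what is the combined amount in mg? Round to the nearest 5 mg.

CrCl = (140 − 26) × 75.8 / (72 × 1) × 0.85 = 8641.2 / 72.00 × 0.85 ≈ 102.0 mL/min
CrCl ≈ 102 mL/min.
rexasartan: ≥ 90 mL/min → 100% of 120 mg = 120 mg.
lumasartan: ≥ 35 mL/min → 100% of 600 mg = 600 mg.
Total = 120 + 600 = 720 mg.

720 mg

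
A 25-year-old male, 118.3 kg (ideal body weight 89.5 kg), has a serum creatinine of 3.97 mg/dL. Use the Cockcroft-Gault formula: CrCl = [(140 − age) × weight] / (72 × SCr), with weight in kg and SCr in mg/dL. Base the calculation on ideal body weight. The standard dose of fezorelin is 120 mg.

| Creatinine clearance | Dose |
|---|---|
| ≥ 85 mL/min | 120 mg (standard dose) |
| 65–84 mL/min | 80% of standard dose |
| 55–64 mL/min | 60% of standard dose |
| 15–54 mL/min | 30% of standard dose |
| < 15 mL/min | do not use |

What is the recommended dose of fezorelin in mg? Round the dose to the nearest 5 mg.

35 mg

CrCl = (140 − 25) × 89.5 / (72 × 3.97) = 10292.5 / 285.84 ≈ 36.0 mL/min
CrCl ≈ 36 mL/min → bracket 15–54 mL/min.
30% of 120 mg = 36 mg → 35 mg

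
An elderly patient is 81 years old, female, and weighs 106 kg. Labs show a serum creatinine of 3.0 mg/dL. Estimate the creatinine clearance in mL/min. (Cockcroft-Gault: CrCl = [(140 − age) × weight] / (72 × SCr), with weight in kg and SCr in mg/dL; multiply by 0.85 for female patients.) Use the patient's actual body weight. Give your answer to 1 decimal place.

24.6 mL/min

CrCl = (140 − 81) × 106 / (72 × 3) × 0.85 = 6254.0 / 216.00 × 0.85 ≈ 24.6 mL/min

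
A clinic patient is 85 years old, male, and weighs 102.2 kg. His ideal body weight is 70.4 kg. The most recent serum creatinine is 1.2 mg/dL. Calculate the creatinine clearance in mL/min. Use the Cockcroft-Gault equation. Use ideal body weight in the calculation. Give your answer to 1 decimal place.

CrCl = (140 − 85) × 70.4 / (72 × 1.2) = 3872.0 / 86.40 ≈ 44.8 mL/min

44.8 mL/min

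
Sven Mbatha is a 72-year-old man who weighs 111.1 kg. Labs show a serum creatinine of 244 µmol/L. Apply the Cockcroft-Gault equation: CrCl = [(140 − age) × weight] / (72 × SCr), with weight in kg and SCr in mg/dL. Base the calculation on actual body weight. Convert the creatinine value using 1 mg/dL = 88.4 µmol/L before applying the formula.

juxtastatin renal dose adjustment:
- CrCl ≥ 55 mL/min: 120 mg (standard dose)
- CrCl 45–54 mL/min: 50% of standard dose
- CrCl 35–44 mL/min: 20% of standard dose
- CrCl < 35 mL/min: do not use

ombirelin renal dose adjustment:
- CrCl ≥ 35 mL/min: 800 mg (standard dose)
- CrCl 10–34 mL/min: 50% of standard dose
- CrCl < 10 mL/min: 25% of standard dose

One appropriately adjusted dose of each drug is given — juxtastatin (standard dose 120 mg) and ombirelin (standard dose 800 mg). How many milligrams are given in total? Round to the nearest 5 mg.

825 mg

SCr = 244 / 88.4 = 2.76 mg/dL
CrCl = (140 − 72) × 111.1 / (72 × 2.76) = 7554.8 / 198.72 ≈ 38.0 mL/min
CrCl ≈ 38 mL/min.
juxtastatin: 35–44 mL/min → 20% of 120 mg = 24 mg.
ombirelin: ≥ 35 mL/min → 100% of 800 mg = 800 mg.
Total = 24 + 800 = 824 mg.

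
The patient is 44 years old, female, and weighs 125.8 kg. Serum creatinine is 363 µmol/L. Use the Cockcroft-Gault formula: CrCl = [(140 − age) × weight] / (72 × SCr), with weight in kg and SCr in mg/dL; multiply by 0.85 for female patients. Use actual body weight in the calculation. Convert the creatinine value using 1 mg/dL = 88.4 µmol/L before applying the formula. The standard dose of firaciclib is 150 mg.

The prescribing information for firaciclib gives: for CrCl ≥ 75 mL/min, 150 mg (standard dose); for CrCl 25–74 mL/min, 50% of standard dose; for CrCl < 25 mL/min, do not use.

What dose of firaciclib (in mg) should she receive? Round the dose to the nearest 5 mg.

75 mg

SCr = 363 / 88.4 = 4.106 mg/dL
CrCl = (140 − 44) × 125.8 / (72 × 4.106) × 0.85 = 12076.8 / 295.63 × 0.85 ≈ 34.7 mL/min
CrCl ≈ 35 mL/min → bracket 25–74 mL/min.
50% of 150 mg = 75 mg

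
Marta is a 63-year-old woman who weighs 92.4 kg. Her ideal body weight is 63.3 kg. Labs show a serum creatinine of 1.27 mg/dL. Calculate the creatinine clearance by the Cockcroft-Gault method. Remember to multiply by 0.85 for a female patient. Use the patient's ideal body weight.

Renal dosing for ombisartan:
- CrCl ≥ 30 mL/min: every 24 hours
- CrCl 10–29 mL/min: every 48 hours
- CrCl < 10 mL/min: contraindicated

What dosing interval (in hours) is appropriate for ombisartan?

CrCl = (140 − 63) × 63.3 / (72 × 1.27) × 0.85 = 4874.1 / 91.44 × 0.85 ≈ 45.3 mL/min
CrCl ≈ 45 mL/min → bracket ≥ 30 mL/min → every 24 hours.

every 24 hours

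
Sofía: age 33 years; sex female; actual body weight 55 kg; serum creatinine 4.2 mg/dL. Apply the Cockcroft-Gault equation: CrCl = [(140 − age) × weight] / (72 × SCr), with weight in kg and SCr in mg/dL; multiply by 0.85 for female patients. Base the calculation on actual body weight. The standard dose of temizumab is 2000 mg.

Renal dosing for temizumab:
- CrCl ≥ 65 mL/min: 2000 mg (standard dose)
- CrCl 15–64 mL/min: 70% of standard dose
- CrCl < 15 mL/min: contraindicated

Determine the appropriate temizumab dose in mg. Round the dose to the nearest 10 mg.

CrCl = (140 − 33) × 55 / (72 × 4.2) × 0.85 = 5885.0 / 302.40 × 0.85 ≈ 16.5 mL/min
CrCl ≈ 17 mL/min → bracket 15–64 mL/min.
70% of 2000 mg = 1400 mg

1400 mg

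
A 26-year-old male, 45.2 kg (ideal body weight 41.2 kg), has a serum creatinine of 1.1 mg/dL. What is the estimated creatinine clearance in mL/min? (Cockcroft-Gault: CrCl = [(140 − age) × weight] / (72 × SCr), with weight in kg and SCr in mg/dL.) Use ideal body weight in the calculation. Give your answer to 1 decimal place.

59.3 mL/min

CrCl = (140 − 26) × 41.2 / (72 × 1.1) = 4696.8 / 79.20 ≈ 59.3 mL/min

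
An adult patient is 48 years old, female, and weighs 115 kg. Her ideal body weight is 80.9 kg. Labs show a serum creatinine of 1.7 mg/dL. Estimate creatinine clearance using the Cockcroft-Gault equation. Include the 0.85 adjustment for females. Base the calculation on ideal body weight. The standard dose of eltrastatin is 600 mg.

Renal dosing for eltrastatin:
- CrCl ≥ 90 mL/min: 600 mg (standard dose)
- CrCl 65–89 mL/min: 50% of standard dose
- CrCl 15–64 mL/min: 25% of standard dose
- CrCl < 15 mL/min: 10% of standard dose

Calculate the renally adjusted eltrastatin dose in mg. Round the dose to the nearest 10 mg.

CrCl = (140 − 48) × 80.9 / (72 × 1.7) × 0.85 = 7442.8 / 122.40 × 0.85 ≈ 51.7 mL/min
CrCl ≈ 52 mL/min → bracket 15–64 mL/min.
25% of 600 mg = 150 mg

150 mg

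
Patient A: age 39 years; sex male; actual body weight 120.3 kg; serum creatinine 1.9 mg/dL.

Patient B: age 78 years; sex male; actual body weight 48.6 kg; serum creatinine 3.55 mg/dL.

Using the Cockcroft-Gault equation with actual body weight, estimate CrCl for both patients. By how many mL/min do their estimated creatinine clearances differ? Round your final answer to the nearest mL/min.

Patient A: CrCl = (140 − 39) × 120.3 / (72 × 1.9) = 12150.3 / 136.80 ≈ 88.8 mL/min
Patient B: CrCl = (140 − 78) × 48.6 / (72 × 3.55) = 3013.2 / 255.60 ≈ 11.8 mL/min
|88.8 − 11.8| = 77.0 mL/min

77 mL/min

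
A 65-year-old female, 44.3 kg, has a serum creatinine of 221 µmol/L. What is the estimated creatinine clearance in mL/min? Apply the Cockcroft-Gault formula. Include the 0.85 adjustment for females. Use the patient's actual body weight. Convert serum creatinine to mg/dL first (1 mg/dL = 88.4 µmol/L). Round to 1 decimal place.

15.7 mL/min

SCr = 221 / 88.4 = 2.5 mg/dL
CrCl = (140 − 65) × 44.3 / (72 × 2.5) × 0.85 = 3322.5 / 180.00 × 0.85 ≈ 15.7 mL/min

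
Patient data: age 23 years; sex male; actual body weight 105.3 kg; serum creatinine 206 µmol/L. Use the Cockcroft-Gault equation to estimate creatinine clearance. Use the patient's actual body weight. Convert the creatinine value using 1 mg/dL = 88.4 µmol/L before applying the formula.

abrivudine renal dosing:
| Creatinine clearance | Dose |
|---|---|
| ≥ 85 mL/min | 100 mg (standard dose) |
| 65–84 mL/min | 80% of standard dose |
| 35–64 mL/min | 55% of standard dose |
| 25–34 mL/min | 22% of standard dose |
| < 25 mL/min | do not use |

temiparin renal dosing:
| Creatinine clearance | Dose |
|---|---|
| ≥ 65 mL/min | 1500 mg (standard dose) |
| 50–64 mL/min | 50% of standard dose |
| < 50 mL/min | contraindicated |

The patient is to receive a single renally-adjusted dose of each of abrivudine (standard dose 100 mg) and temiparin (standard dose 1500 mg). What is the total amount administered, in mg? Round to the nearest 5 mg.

1580 mg

SCr = 206 / 88.4 = 2.33 mg/dL
CrCl = (140 − 23) × 105.3 / (72 × 2.33) = 12320.1 / 167.76 ≈ 73.4 mL/min
CrCl ≈ 73 mL/min.
abrivudine: 65–84 mL/min → 80% of 100 mg = 80 mg.
temiparin: ≥ 65 mL/min → 100% of 1500 mg = 1500 mg.
Total = 80 + 1500 = 1580 mg.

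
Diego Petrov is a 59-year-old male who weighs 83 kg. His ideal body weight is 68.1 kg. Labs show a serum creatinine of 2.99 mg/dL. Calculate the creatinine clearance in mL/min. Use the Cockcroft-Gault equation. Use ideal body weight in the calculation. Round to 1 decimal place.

CrCl = (140 − 59) × 68.1 / (72 × 2.99) = 5516.1 / 215.28 ≈ 25.6 mL/min

25.6 mL/min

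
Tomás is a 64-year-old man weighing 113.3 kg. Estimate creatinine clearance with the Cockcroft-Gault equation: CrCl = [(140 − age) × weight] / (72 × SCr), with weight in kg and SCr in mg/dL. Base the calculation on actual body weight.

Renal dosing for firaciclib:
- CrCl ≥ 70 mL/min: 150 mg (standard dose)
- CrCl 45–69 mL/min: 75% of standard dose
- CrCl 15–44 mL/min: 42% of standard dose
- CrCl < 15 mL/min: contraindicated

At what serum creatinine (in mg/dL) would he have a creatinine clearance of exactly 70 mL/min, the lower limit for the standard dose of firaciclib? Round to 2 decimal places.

1.71 mg/dL

Standard dose requires CrCl ≥ 70 mL/min.
Set (140 − 64) × 113.3 / (72 × SCr) = 70
SCr = (140 − 64) × 113.3 / (72 × 70) = 1.708 mg/dL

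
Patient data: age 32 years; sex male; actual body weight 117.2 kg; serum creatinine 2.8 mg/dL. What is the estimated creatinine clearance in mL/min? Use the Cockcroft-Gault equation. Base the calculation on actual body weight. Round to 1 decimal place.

CrCl = (140 − 32) × 117.2 / (72 × 2.8) = 12657.6 / 201.60 ≈ 62.8 mL/min

62.8 mL/min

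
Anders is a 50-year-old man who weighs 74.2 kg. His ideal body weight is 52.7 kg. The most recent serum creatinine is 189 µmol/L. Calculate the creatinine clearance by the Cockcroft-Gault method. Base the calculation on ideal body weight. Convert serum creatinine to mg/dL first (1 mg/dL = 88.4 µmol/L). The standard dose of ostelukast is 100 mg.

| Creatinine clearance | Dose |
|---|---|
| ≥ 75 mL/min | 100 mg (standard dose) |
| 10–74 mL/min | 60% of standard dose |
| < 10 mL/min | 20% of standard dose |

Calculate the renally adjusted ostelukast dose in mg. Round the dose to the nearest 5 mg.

SCr = 189 / 88.4 = 2.138 mg/dL
CrCl = (140 − 50) × 52.7 / (72 × 2.138) = 4743.0 / 153.94 ≈ 30.8 mL/min
CrCl ≈ 31 mL/min → bracket 10–74 mL/min.
60% of 100 mg = 60 mg

60 mg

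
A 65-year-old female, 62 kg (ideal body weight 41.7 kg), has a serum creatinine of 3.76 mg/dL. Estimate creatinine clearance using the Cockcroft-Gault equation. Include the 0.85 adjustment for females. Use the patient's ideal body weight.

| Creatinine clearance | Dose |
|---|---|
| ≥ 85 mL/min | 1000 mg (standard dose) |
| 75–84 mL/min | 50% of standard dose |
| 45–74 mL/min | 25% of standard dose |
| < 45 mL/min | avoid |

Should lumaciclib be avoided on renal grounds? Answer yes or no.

CrCl = (140 − 65) × 41.7 / (72 × 3.76) × 0.85 = 3127.5 / 270.72 × 0.85 ≈ 9.8 mL/min
CrCl ≈ 10 mL/min, which is < 45 mL/min.

yes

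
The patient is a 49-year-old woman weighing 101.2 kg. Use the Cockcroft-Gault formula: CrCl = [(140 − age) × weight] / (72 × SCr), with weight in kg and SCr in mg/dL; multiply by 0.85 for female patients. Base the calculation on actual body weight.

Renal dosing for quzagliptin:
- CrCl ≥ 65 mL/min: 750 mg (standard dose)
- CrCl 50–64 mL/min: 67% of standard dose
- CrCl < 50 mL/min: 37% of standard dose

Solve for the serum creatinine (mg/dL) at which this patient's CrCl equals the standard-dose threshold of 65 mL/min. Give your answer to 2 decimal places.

Standard dose requires CrCl ≥ 65 mL/min.
Set (140 − 49) × 101.2 × 0.85 / (72 × SCr) = 65
SCr = (140 − 49) × 101.2 × 0.85 / (72 × 65) = 1.673 mg/dL

1.67 mg/dL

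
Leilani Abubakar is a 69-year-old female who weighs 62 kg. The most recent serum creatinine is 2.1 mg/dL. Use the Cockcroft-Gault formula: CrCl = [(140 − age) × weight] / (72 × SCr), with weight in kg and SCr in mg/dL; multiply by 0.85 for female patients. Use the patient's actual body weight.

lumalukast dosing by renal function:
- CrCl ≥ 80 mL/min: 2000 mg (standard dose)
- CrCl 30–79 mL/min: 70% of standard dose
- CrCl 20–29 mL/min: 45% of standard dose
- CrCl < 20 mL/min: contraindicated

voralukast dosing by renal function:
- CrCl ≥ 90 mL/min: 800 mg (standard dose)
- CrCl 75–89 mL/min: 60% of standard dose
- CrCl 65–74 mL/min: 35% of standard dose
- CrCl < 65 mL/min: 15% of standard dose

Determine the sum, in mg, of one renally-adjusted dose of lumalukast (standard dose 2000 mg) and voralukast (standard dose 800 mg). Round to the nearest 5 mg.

1020 mg

CrCl = (140 − 69) × 62 / (72 × 2.1) × 0.85 = 4402.0 / 151.20 × 0.85 ≈ 24.7 mL/min
CrCl ≈ 25 mL/min.
lumalukast: 20–29 mL/min → 45% of 2000 mg = 900 mg.
voralukast: < 65 mL/min → 15% of 800 mg = 120 mg.
Total = 900 + 120 = 1020 mg.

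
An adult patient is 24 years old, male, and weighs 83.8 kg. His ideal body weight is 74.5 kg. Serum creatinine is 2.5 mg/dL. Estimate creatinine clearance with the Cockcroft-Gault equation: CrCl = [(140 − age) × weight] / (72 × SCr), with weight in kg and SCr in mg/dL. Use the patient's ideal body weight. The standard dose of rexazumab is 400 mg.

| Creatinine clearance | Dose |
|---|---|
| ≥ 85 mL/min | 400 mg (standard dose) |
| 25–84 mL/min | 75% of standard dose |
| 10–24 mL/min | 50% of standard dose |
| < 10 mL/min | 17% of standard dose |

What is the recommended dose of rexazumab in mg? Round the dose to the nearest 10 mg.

300 mg

CrCl = (140 − 24) × 74.5 / (72 × 2.5) = 8642.0 / 180.00 ≈ 48.0 mL/min
CrCl ≈ 48 mL/min → bracket 25–84 mL/min.
75% of 400 mg = 300 mg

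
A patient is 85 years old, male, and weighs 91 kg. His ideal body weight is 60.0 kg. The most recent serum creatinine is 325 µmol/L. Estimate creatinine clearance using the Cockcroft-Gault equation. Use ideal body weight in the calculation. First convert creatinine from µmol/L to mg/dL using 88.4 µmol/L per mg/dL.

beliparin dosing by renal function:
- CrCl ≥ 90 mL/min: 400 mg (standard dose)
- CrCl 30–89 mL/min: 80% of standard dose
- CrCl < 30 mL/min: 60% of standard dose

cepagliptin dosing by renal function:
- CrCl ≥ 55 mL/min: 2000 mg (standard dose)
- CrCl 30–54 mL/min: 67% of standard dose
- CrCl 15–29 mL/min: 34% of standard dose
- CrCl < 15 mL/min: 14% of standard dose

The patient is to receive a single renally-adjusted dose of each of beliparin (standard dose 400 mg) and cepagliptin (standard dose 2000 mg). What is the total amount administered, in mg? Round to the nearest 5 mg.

SCr = 325 / 88.4 = 3.676 mg/dL
CrCl = (140 − 85) × 60 / (72 × 3.676) = 3300.0 / 264.67 ≈ 12.5 mL/min
CrCl ≈ 12 mL/min.
beliparin: < 30 mL/min → 60% of 400 mg = 240 mg.
cepagliptin: < 15 mL/min → 14% of 2000 mg = 280 mg.
Total = 240 + 280 = 520 mg.

520 mg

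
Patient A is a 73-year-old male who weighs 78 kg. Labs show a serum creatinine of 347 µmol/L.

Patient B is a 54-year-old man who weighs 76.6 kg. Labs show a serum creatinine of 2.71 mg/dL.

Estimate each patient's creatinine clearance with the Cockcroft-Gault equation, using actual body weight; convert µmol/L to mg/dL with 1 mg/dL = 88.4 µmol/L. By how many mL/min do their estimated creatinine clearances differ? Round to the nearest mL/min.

Patient A: SCr = 347 / 88.4 = 3.925 mg/dL
Patient A: CrCl = (140 − 73) × 78 / (72 × 3.925) = 5226.0 / 282.60 ≈ 18.5 mL/min
Patient B: CrCl = (140 − 54) × 76.6 / (72 × 2.71) = 6587.6 / 195.12 ≈ 33.8 mL/min
|18.5 − 33.8| = 15.3 mL/min

15 mL/min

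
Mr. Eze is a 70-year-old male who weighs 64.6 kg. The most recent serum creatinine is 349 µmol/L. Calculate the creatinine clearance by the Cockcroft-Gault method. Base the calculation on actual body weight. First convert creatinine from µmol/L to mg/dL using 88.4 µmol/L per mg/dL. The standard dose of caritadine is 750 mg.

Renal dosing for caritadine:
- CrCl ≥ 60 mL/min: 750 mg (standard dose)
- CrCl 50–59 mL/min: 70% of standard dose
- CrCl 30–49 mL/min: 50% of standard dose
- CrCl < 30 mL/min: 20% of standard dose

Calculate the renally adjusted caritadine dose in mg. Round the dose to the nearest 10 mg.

SCr = 349 / 88.4 = 3.948 mg/dL
CrCl = (140 − 70) × 64.6 / (72 × 3.948) = 4522.0 / 284.26 ≈ 15.9 mL/min
CrCl ≈ 16 mL/min → bracket < 30 mL/min.
20% of 750 mg = 150 mg

150 mg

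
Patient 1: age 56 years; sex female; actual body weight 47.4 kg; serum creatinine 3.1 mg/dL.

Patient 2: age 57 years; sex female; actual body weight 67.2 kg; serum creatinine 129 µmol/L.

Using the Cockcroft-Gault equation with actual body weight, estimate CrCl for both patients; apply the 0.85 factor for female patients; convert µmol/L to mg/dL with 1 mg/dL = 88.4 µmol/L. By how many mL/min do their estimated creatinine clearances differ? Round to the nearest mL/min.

Patient 1: CrCl = (140 − 56) × 47.4 / (72 × 3.1) × 0.85 = 3981.6 / 223.20 × 0.85 ≈ 15.2 mL/min
Patient 2: SCr = 129 / 88.4 = 1.459 mg/dL
Patient 2: CrCl = (140 − 57) × 67.2 / (72 × 1.459) × 0.85 = 5577.6 / 105.05 × 0.85 ≈ 45.1 mL/min
|15.2 − 45.1| = 29.9 mL/min

30 mL/min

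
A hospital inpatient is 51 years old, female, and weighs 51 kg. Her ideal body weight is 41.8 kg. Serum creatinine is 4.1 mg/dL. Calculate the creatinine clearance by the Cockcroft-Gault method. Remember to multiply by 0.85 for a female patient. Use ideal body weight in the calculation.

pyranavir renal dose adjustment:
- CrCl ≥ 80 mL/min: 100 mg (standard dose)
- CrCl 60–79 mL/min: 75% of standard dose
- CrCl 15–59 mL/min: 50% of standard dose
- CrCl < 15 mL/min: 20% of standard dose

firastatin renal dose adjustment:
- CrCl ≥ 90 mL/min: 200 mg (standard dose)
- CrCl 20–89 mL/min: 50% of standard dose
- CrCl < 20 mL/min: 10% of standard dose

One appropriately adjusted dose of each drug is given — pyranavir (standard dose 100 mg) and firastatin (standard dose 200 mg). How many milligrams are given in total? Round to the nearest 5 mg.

CrCl = (140 − 51) × 41.8 / (72 × 4.1) × 0.85 = 3720.2 / 295.20 × 0.85 ≈ 10.7 mL/min
CrCl ≈ 11 mL/min.
pyranavir: < 15 mL/min → 20% of 100 mg = 20 mg.
firastatin: < 20 mL/min → 10% of 200 mg = 20 mg.
Total = 20 + 20 = 40 mg.

40 mg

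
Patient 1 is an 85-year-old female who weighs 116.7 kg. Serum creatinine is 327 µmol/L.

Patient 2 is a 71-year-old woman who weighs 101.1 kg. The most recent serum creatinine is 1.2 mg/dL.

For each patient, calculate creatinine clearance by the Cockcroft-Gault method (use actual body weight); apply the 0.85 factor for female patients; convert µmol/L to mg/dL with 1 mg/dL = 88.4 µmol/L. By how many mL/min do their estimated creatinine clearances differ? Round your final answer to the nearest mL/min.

48 mL/min

Patient 1: SCr = 327 / 88.4 = 3.699 mg/dL
Patient 1: CrCl = (140 − 85) × 116.7 / (72 × 3.699) × 0.85 = 6418.5 / 266.33 × 0.85 ≈ 20.5 mL/min
Patient 2: CrCl = (140 − 71) × 101.1 / (72 × 1.2) × 0.85 = 6975.9 / 86.40 × 0.85 ≈ 68.6 mL/min
|20.5 − 68.6| = 48.1 mL/min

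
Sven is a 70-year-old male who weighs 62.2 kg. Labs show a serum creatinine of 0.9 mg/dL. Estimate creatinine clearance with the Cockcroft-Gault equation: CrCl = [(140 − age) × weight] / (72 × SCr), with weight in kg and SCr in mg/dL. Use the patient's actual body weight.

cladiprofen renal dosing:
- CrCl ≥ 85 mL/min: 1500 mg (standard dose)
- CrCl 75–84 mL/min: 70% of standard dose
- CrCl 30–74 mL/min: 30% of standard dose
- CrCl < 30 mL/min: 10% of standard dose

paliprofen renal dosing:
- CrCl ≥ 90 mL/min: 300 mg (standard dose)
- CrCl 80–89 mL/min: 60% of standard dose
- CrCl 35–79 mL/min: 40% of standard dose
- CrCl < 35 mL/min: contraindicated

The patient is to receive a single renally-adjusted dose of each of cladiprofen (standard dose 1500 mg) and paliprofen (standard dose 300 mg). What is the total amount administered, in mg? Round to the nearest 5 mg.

CrCl = (140 − 70) × 62.2 / (72 × 0.9) = 4354.0 / 64.80 ≈ 67.2 mL/min
CrCl ≈ 67 mL/min.
cladiprofen: 30–74 mL/min → 30% of 1500 mg = 450 mg.
paliprofen: 35–79 mL/min → 40% of 300 mg = 120 mg.
Total = 450 + 120 = 570 mg.

570 mg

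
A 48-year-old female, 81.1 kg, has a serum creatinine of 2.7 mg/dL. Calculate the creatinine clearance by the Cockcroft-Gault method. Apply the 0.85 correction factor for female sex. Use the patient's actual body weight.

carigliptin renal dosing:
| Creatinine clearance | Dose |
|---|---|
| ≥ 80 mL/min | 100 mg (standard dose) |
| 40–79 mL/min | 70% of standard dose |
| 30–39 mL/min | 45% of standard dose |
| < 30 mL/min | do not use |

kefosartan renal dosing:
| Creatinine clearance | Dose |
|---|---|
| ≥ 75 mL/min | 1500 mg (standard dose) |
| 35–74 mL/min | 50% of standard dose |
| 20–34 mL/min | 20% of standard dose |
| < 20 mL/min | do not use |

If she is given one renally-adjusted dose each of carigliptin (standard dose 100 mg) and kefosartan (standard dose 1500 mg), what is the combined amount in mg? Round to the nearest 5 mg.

345 mg

CrCl = (140 − 48) × 81.1 / (72 × 2.7) × 0.85 = 7461.2 / 194.40 × 0.85 ≈ 32.6 mL/min
CrCl ≈ 33 mL/min.
carigliptin: 30–39 mL/min → 45% of 100 mg = 45 mg.
kefosartan: 20–34 mL/min → 20% of 1500 mg = 300 mg.
Total = 45 + 300 = 345 mg.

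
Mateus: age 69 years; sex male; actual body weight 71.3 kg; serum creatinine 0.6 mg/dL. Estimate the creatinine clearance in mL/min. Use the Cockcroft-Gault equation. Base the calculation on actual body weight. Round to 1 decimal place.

CrCl = (140 − 69) × 71.3 / (72 × 0.6) = 5062.3 / 43.20 ≈ 117.2 mL/min

117.2 mL/min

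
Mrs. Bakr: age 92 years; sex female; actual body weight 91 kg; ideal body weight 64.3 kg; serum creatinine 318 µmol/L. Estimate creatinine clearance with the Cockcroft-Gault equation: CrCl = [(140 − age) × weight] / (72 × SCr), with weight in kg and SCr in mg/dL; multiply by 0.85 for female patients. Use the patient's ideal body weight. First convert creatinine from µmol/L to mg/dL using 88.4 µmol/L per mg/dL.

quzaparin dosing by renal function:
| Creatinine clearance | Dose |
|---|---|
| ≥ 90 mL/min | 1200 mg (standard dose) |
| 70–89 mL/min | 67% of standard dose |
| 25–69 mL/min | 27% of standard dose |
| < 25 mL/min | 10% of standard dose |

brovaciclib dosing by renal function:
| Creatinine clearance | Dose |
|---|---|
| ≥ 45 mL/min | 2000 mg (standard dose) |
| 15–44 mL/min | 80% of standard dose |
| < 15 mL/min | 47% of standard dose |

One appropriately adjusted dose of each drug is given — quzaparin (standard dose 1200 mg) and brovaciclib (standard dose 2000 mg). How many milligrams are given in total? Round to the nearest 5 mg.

1060 mg

SCr = 318 / 88.4 = 3.597 mg/dL
CrCl = (140 − 92) × 64.3 / (72 × 3.597) × 0.85 = 3086.4 / 258.98 × 0.85 ≈ 10.1 mL/min
CrCl ≈ 10 mL/min.
quzaparin: < 25 mL/min → 10% of 1200 mg = 120 mg.
brovaciclib: < 15 mL/min → 47% of 2000 mg = 940 mg.
Total = 120 + 940 = 1060 mg.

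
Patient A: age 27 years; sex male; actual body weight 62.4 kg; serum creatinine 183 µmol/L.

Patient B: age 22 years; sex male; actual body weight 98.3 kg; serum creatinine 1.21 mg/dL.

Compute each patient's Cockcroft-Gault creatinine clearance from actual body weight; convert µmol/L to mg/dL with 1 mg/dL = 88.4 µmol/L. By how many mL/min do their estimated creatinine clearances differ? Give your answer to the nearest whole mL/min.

Patient A: SCr = 183 / 88.4 = 2.07 mg/dL
Patient A: CrCl = (140 − 27) × 62.4 / (72 × 2.07) = 7051.2 / 149.04 ≈ 47.3 mL/min
Patient B: CrCl = (140 − 22) × 98.3 / (72 × 1.21) = 11599.4 / 87.12 ≈ 133.1 mL/min
|47.3 − 133.1| = 85.8 mL/min

86 mL/min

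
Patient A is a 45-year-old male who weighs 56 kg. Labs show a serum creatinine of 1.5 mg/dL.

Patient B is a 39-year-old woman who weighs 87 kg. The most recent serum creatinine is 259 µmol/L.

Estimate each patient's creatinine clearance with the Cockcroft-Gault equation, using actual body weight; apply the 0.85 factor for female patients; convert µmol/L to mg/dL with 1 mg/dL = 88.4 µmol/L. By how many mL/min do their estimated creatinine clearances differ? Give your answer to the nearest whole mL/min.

Patient A: CrCl = (140 − 45) × 56 / (72 × 1.5) = 5320.0 / 108.00 ≈ 49.3 mL/min
Patient B: SCr = 259 / 88.4 = 2.93 mg/dL
Patient B: CrCl = (140 − 39) × 87 / (72 × 2.93) × 0.85 = 8787.0 / 210.96 × 0.85 ≈ 35.4 mL/min
|49.3 − 35.4| = 13.9 mL/min

14 mL/min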